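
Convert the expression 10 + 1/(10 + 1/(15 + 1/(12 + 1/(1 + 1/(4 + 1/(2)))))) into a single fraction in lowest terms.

216136/21401

a_0 = 10: 10/1
a_1 = 10: 101/10
a_2 = 15: 1525/151
a_3 = 12: 18401/1822
a_4 = 1: 19926/1973
a_5 = 4: 98105/9714
a_6 = 2: 216136/21401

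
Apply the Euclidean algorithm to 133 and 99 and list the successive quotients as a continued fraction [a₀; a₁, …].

133 = 1·99 + 34, so a_0 = 1
99 = 2·34 + 31, so a_1 = 2
34 = 1·31 + 3, so a_2 = 1
31 = 10·3 + 1, so a_3 = 10
3 = 3·1 + 0, so a_4 = 3

[1; 2, 1, 10, 3]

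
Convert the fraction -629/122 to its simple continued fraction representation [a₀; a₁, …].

-629 ÷ 122 → quotient -6, remainder 103
122 ÷ 103 → quotient 1, remainder 19
103 ÷ 19 → quotient 5, remainder 8
19 ÷ 8 → quotient 2, remainder 3
8 ÷ 3 → quotient 2, remainder 2
3 ÷ 2 → quotient 1, remainder 1
2 ÷ 1 → quotient 2, remainder 0

[-6; 1, 5, 2, 2, 1, 2]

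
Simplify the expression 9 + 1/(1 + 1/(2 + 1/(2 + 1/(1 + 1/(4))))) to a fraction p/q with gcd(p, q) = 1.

Starting at the tail and folding back:
Start with 4.
1 + 1/(4/1) = 1 + 1/4 = 5/4
2 + 1/(5/4) = 2 + 4/5 = 14/5
2 + 1/(14/5) = 2 + 5/14 = 33/14
1 + 1/(33/14) = 1 + 14/33 = 47/33
9 + 1/(47/33) = 9 + 33/47 = 456/47

456/47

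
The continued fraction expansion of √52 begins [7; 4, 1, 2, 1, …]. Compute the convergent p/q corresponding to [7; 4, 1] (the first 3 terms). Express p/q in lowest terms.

Build up convergents one term at a time:
a_0 = 7: 7/1
a_1 = 4: 29/4
a_2 = 1: 36/5

36/5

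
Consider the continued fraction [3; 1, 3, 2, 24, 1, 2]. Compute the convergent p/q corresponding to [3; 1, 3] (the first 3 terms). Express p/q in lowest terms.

15/4

Collapse the nested fraction from the inside out:
Start with 3.
1 + 1/(3/1) = 1 + 1/3 = 4/3
3 + 1/(4/3) = 3 + 3/4 = 15/4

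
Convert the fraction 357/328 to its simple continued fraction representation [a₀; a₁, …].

[1; 11, 3, 4, 2]

Apply division with remainder until the remainder is 0:
⌊357/328⌋ = 1, remainder 29
⌊328/29⌋ = 11, remainder 9
⌊29/9⌋ = 3, remainder 2
⌊9/2⌋ = 4, remainder 1
⌊2/1⌋ = 2, remainder 0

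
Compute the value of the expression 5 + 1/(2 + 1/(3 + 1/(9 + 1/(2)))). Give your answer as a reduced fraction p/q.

a_0 = 5: 5/1
a_1 = 2: 11/2
a_2 = 3: 38/7
a_3 = 9: 353/65
a_4 = 2: 744/137

744/137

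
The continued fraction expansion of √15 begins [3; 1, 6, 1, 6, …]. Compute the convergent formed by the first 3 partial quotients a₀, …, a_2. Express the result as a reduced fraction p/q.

27/7

Work from the innermost term outward:
Start with 6.
1 + 1/(6/1) = 1 + 1/6 = 7/6
3 + 1/(7/6) = 3 + 6/7 = 27/7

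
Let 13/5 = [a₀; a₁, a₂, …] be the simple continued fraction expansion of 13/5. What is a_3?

Apply division with remainder until the remainder is 0:
13 ÷ 5 → quotient 2, remainder 3
5 ÷ 3 → quotient 1, remainder 2
3 ÷ 2 → quotient 1, remainder 1
2 ÷ 1 → quotient 2, remainder 0

2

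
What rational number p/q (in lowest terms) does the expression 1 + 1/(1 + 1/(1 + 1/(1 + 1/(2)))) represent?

13/8

Start with 2.
1 + 1/(2/1) = 1 + 1/2 = 3/2
1 + 1/(3/2) = 1 + 2/3 = 5/3
1 + 1/(5/3) = 1 + 3/5 = 8/5
1 + 1/(8/5) = 1 + 5/8 = 13/8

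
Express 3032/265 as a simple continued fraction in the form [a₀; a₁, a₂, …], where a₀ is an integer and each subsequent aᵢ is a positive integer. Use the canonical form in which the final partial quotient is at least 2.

[11; 2, 3, 1, 3, 2, 3]

3032 ÷ 265 → quotient 11, remainder 117
265 ÷ 117 → quotient 2, remainder 31
117 ÷ 31 → quotient 3, remainder 24
31 ÷ 24 → quotient 1, remainder 7
24 ÷ 7 → quotient 3, remainder 3
7 ÷ 3 → quotient 2, remainder 1
3 ÷ 1 → quotient 3, remainder 0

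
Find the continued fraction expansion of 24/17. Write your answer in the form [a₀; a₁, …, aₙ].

24 = 1·17 + 7, so a_0 = 1
17 = 2·7 + 3, so a_1 = 2
7 = 2·3 + 1, so a_2 = 2
3 = 3·1 + 0, so a_3 = 3

[1; 2, 2, 3]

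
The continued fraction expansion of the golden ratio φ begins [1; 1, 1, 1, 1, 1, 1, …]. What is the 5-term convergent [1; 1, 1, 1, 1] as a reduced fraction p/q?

Start with 1.
1 + 1/(1/1) = 1 + 1/1 = 2/1
1 + 1/(2/1) = 1 + 1/2 = 3/2
1 + 1/(3/2) = 1 + 2/3 = 5/3
1 + 1/(5/3) = 1 + 3/5 = 8/5

8/5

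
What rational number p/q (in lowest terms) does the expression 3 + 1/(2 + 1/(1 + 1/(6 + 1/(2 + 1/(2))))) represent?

Build up convergents one term at a time:
a_0 = 3: 3/1
a_1 = 2: 7/2
a_2 = 1: 10/3
a_3 = 6: 67/20
a_4 = 2: 144/43
a_5 = 2: 355/106

355/106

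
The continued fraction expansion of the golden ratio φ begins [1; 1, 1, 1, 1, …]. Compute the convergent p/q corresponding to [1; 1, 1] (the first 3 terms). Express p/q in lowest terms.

Start with 1.
1 + 1/(1/1) = 1 + 1/1 = 2/1
1 + 1/(2/1) = 1 + 1/2 = 3/2

3/2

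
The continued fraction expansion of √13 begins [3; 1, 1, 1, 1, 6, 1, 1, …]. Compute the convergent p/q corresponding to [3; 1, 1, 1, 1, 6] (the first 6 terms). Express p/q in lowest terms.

119/33

Build up convergents one term at a time:
a_0 = 3: 3/1
a_1 = 1: 4/1
a_2 = 1: 7/2
a_3 = 1: 11/3
a_4 = 1: 18/5
a_5 = 6: 119/33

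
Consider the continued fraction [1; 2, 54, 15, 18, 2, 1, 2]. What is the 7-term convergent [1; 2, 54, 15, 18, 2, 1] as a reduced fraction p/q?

Work from the innermost term outward:
Start with 1.
2 + 1/(1/1) = 2 + 1/1 = 3/1
18 + 1/(3/1) = 18 + 1/3 = 55/3
15 + 1/(55/3) = 15 + 3/55 = 828/55
54 + 1/(828/55) = 54 + 55/828 = 44767/828
2 + 1/(44767/828) = 2 + 828/44767 = 90362/44767
1 + 1/(90362/44767) = 1 + 44767/90362 = 135129/90362

135129/90362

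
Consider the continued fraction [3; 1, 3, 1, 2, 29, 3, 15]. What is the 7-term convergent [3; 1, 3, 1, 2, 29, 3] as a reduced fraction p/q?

Collapse the nested fraction from the inside out:
Start with 3.
29 + 1/(3/1) = 29 + 1/3 = 88/3
2 + 1/(88/3) = 2 + 3/88 = 179/88
1 + 1/(179/88) = 1 + 88/179 = 267/179
3 + 1/(267/179) = 3 + 179/267 = 980/267
1 + 1/(980/267) = 1 + 267/980 = 1247/980
3 + 1/(1247/980) = 3 + 980/1247 = 4721/1247

4721/1247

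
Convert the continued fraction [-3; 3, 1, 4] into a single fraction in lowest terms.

Start with 4.
1 + 1/(4/1) = 1 + 1/4 = 5/4
3 + 1/(5/4) = 3 + 4/5 = 19/5
-3 + 1/(19/5) = -3 + 5/19 = -52/19

-52/19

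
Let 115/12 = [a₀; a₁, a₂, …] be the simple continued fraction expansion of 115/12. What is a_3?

115 ÷ 12 → quotient 9, remainder 7
12 ÷ 7 → quotient 1, remainder 5
7 ÷ 5 → quotient 1, remainder 2
5 ÷ 2 → quotient 2, remainder 1

2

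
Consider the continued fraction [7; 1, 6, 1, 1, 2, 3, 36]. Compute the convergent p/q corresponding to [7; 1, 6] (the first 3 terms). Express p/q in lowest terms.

55/7

a_0 = 7: 7/1
a_1 = 1: 8/1
a_2 = 6: 55/7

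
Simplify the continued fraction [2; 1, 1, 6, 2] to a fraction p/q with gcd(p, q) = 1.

71/28

Start with 2.
6 + 1/(2/1) = 6 + 1/2 = 13/2
1 + 1/(13/2) = 1 + 2/13 = 15/13
1 + 1/(15/13) = 1 + 13/15 = 28/15
2 + 1/(28/15) = 2 + 15/28 = 71/28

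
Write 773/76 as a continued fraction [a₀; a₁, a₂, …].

[10; 5, 1, 5, 2]

Run the Euclidean algorithm, recording each quotient:
773 = 10·76 + 13, so a_0 = 10
76 = 5·13 + 11, so a_1 = 5
13 = 1·11 + 2, so a_2 = 1
11 = 5·2 + 1, so a_3 = 5
2 = 2·1 + 0, so a_4 = 2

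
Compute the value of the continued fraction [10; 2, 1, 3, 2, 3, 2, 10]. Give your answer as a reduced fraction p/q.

Use the convergent recurrence hₖ = aₖ·hₖ₋₁ + hₖ₋₂ (and likewise for the denominators kₖ):
a_0 = 10: 10/1
a_1 = 2: 21/2
a_2 = 1: 31/3
a_3 = 3: 114/11
a_4 = 2: 259/25
a_5 = 3: 891/86
a_6 = 2: 2041/197
a_7 = 10: 21301/2056

21301/2056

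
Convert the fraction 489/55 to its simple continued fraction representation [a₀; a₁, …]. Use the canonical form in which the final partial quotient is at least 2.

489 = 8·55 + 49, so a_0 = 8
55 = 1·49 + 6, so a_1 = 1
49 = 8·6 + 1, so a_2 = 8
6 = 6·1 + 0, so a_3 = 6

[8; 1, 8, 6]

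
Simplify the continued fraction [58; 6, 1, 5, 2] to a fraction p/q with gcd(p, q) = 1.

5175/89

a_0 = 58: 58/1
a_1 = 6: 349/6
a_2 = 1: 407/7
a_3 = 5: 2384/41
a_4 = 2: 5175/89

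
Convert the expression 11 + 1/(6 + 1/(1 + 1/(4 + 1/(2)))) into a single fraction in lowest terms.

Compute successive convergents:
a_0 = 11: 11/1
a_1 = 6: 67/6
a_2 = 1: 78/7
a_3 = 4: 379/34
a_4 = 2: 836/75

836/75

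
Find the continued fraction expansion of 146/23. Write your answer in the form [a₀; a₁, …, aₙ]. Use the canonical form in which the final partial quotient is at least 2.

[6; 2, 1, 7]

146 = 6·23 + 8, so a_0 = 6
23 = 2·8 + 7, so a_1 = 2
8 = 1·7 + 1, so a_2 = 1
7 = 7·1 + 0, so a_3 = 7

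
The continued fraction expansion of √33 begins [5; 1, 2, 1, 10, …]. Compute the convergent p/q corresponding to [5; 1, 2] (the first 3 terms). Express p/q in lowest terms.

17/3

Start with 2.
1 + 1/(2/1) = 1 + 1/2 = 3/2
5 + 1/(3/2) = 5 + 2/3 = 17/3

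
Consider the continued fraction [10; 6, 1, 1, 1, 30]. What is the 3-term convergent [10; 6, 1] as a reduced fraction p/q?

71/7

Starting at the tail and folding back:
Start with 1.
6 + 1/(1/1) = 6 + 1/1 = 7/1
10 + 1/(7/1) = 10 + 1/7 = 71/7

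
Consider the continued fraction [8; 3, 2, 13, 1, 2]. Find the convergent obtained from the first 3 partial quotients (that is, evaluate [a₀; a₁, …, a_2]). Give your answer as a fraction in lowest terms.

a_0 = 8: 8/1
a_1 = 3: 25/3
a_2 = 2: 58/7

58/7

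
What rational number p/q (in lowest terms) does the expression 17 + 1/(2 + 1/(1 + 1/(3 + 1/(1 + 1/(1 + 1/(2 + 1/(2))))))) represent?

2656/153

Start with 2.
2 + 1/(2/1) = 2 + 1/2 = 5/2
1 + 1/(5/2) = 1 + 2/5 = 7/5
1 + 1/(7/5) = 1 + 5/7 = 12/7
3 + 1/(12/7) = 3 + 7/12 = 43/12
1 + 1/(43/12) = 1 + 12/43 = 55/43
2 + 1/(55/43) = 2 + 43/55 = 153/55
17 + 1/(153/55) = 17 + 55/153 = 2656/153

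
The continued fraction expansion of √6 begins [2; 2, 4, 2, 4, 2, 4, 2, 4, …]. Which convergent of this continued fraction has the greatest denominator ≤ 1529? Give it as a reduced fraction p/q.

2158/881

a_0 = 2: 2/1  (≤ bound)
a_1 = 2: 5/2  (≤ bound)
a_2 = 4: 22/9  (≤ bound)
a_3 = 2: 49/20  (≤ bound)
a_4 = 4: 218/89  (≤ bound)
a_5 = 2: 485/198  (≤ bound)
a_6 = 4: 2158/881  (≤ bound)
a_7 = 2: 4801/1960  (> 1529, stop)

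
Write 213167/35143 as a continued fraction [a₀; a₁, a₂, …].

[6; 15, 4, 1, 1, 5, 46]

213167 ÷ 35143 → quotient 6, remainder 2309
35143 ÷ 2309 → quotient 15, remainder 508
2309 ÷ 508 → quotient 4, remainder 277
508 ÷ 277 → quotient 1, remainder 231
277 ÷ 231 → quotient 1, remainder 46
231 ÷ 46 → quotient 5, remainder 1
46 ÷ 1 → quotient 46, remainder 0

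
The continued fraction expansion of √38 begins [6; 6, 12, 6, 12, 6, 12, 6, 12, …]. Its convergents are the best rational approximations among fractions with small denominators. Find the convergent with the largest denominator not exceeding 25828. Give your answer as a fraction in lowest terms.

33294/5401

List convergents until the denominator exceeds the bound:
a_0 = 6: 6/1  (≤ bound)
a_1 = 6: 37/6  (≤ bound)
a_2 = 12: 450/73  (≤ bound)
a_3 = 6: 2737/444  (≤ bound)
a_4 = 12: 33294/5401  (≤ bound)
a_5 = 6: 202501/32850  (> 25828, stop)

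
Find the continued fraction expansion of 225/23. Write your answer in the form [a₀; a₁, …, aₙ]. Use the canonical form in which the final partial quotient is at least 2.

[9; 1, 3, 1, 1, 2]

225 ÷ 23 → quotient 9, remainder 18
23 ÷ 18 → quotient 1, remainder 5
18 ÷ 5 → quotient 3, remainder 3
5 ÷ 3 → quotient 1, remainder 2
3 ÷ 2 → quotient 1, remainder 1
2 ÷ 1 → quotient 2, remainder 0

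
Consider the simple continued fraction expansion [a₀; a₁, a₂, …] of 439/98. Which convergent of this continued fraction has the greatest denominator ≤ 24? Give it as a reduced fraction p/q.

List convergents until the denominator exceeds the bound:
a_0 = 4: 4/1  (≤ bound)
a_1 = 2: 9/2  (≤ bound)
a_2 = 11: 103/23  (≤ bound)
a_3 = 1: 112/25  (> 24, stop)

103/23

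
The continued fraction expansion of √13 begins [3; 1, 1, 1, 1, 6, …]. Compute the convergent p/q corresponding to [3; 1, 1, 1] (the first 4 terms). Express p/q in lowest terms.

11/3

Compute successive convergents:
a_0 = 3: 3/1
a_1 = 1: 4/1
a_2 = 1: 7/2
a_3 = 1: 11/3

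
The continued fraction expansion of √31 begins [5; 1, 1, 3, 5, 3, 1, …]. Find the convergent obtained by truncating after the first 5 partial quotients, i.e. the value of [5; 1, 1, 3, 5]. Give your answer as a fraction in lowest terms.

Start with 5.
3 + 1/(5/1) = 3 + 1/5 = 16/5
1 + 1/(16/5) = 1 + 5/16 = 21/16
1 + 1/(21/16) = 1 + 16/21 = 37/21
5 + 1/(37/21) = 5 + 21/37 = 206/37

206/37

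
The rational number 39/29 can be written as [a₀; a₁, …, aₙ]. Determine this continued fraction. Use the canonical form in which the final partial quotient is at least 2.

⌊39/29⌋ = 1, remainder 10
⌊29/10⌋ = 2, remainder 9
⌊10/9⌋ = 1, remainder 1
⌊9/1⌋ = 9, remainder 0

[1; 2, 1, 9]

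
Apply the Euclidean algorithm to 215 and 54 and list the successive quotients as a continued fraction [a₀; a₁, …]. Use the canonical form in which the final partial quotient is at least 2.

215 = 3·54 + 53, so a_0 = 3
54 = 1·53 + 1, so a_1 = 1
53 = 53·1 + 0, so a_2 = 53

[3; 1, 53]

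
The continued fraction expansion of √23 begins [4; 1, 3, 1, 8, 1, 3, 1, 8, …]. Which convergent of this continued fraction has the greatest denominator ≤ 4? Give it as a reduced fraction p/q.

a_0 = 4: 4/1  (≤ bound)
a_1 = 1: 5/1  (≤ bound)
a_2 = 3: 19/4  (≤ bound)
a_3 = 1: 24/5  (> 4, stop)

19/4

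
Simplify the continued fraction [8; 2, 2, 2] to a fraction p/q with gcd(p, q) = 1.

a_0 = 8: 8/1
a_1 = 2: 17/2
a_2 = 2: 42/5
a_3 = 2: 101/12

101/12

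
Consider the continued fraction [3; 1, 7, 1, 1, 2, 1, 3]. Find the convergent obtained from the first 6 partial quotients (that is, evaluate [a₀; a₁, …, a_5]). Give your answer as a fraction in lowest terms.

167/43

Start with 2.
1 + 1/(2/1) = 1 + 1/2 = 3/2
1 + 1/(3/2) = 1 + 2/3 = 5/3
7 + 1/(5/3) = 7 + 3/5 = 38/5
1 + 1/(38/5) = 1 + 5/38 = 43/38
3 + 1/(43/38) = 3 + 38/43 = 167/43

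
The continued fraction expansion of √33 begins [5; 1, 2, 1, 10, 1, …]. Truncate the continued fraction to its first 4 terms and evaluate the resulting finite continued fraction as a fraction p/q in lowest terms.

Start with 1.
2 + 1/(1/1) = 2 + 1/1 = 3/1
1 + 1/(3/1) = 1 + 1/3 = 4/3
5 + 1/(4/3) = 5 + 3/4 = 23/4

23/4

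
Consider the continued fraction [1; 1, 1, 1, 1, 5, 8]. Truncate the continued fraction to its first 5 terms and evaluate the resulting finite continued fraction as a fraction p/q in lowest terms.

Work from the innermost term outward:
Start with 1.
1 + 1/(1/1) = 1 + 1/1 = 2/1
1 + 1/(2/1) = 1 + 1/2 = 3/2
1 + 1/(3/2) = 1 + 2/3 = 5/3
1 + 1/(5/3) = 1 + 3/5 = 8/5

8/5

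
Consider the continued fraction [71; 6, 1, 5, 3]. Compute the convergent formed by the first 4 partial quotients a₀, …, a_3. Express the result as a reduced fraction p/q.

Start with 5.
1 + 1/(5/1) = 1 + 1/5 = 6/5
6 + 1/(6/5) = 6 + 5/6 = 41/6
71 + 1/(41/6) = 71 + 6/41 = 2917/41

2917/41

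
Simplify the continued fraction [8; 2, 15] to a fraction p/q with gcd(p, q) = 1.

263/31

a_0 = 8: 8/1
a_1 = 2: 17/2
a_2 = 15: 263/31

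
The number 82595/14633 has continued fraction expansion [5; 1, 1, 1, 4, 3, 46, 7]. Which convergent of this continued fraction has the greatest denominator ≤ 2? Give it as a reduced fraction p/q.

11/2

a_0 = 5: 5/1  (≤ bound)
a_1 = 1: 6/1  (≤ bound)
a_2 = 1: 11/2  (≤ bound)
a_3 = 1: 17/3  (> 2, stop)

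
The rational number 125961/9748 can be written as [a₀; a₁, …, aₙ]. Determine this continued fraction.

[12; 1, 11, 1, 3, 2, 6, 13]

125961 ÷ 9748 → quotient 12, remainder 8985
9748 ÷ 8985 → quotient 1, remainder 763
8985 ÷ 763 → quotient 11, remainder 592
763 ÷ 592 → quotient 1, remainder 171
592 ÷ 171 → quotient 3, remainder 79
171 ÷ 79 → quotient 2, remainder 13
79 ÷ 13 → quotient 6, remainder 1
13 ÷ 1 → quotient 13, remainder 0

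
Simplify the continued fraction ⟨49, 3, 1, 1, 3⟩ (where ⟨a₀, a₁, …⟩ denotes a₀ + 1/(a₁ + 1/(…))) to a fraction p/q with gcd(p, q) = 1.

1232/25

a_0 = 49: 49/1
a_1 = 3: 148/3
a_2 = 1: 197/4
a_3 = 1: 345/7
a_4 = 3: 1232/25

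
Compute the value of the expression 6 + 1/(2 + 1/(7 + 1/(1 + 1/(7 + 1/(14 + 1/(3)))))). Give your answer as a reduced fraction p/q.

37611/5813

Starting at the tail and folding back:
Start with 3.
14 + 1/(3/1) = 14 + 1/3 = 43/3
7 + 1/(43/3) = 7 + 3/43 = 304/43
1 + 1/(304/43) = 1 + 43/304 = 347/304
7 + 1/(347/304) = 7 + 304/347 = 2733/347
2 + 1/(2733/347) = 2 + 347/2733 = 5813/2733
6 + 1/(5813/2733) = 6 + 2733/5813 = 37611/5813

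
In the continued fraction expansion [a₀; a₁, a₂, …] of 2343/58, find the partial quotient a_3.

1

Repeatedly divide and take the remainder:
2343 = 40·58 + 23, so a_0 = 40
58 = 2·23 + 12, so a_1 = 2
23 = 1·12 + 11, so a_2 = 1
12 = 1·11 + 1, so a_3 = 1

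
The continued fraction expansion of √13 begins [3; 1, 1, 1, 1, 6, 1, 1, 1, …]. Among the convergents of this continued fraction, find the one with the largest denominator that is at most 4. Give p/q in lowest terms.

a_0 = 3: 3/1  (≤ bound)
a_1 = 1: 4/1  (≤ bound)
a_2 = 1: 7/2  (≤ bound)
a_3 = 1: 11/3  (≤ bound)
a_4 = 1: 18/5  (> 4, stop)

11/3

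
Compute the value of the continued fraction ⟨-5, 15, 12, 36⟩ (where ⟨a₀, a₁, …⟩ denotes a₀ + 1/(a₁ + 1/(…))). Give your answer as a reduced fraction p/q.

-32222/6531

Start with 36.
12 + 1/(36/1) = 12 + 1/36 = 433/36
15 + 1/(433/36) = 15 + 36/433 = 6531/433
-5 + 1/(6531/433) = -5 + 433/6531 = -32222/6531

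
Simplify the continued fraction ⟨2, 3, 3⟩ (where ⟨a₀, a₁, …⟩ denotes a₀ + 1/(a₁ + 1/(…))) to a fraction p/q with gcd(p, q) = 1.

Use the convergent recurrence hₖ = aₖ·hₖ₋₁ + hₖ₋₂ (and likewise for the denominators kₖ):
a_0 = 2: 2/1
a_1 = 3: 7/3
a_2 = 3: 23/10

23/10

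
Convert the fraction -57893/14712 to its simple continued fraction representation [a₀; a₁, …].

-57893 ÷ 14712 → quotient -4, remainder 955
14712 ÷ 955 → quotient 15, remainder 387
955 ÷ 387 → quotient 2, remainder 181
387 ÷ 181 → quotient 2, remainder 25
181 ÷ 25 → quotient 7, remainder 6
25 ÷ 6 → quotient 4, remainder 1
6 ÷ 1 → quotient 6, remainder 0

[-4; 15, 2, 2, 7, 4, 6]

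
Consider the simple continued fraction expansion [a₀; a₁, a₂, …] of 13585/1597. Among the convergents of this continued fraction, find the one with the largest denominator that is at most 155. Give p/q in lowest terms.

List convergents until the denominator exceeds the bound:
a_0 = 8: 8/1  (≤ bound)
a_1 = 1: 9/1  (≤ bound)
a_2 = 1: 17/2  (≤ bound)
a_3 = 37: 638/75  (≤ bound)
a_4 = 1: 655/77  (≤ bound)
a_5 = 1: 1293/152  (≤ bound)
a_6 = 10: 13585/1597  (> 155, stop)

1293/152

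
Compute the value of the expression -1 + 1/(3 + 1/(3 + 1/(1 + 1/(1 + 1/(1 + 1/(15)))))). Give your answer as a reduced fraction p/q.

Work from the innermost term outward:
Start with 15.
1 + 1/(15/1) = 1 + 1/15 = 16/15
1 + 1/(16/15) = 1 + 15/16 = 31/16
1 + 1/(31/16) = 1 + 16/31 = 47/31
3 + 1/(47/31) = 3 + 31/47 = 172/47
3 + 1/(172/47) = 3 + 47/172 = 563/172
-1 + 1/(563/172) = -1 + 172/563 = -391/563

-391/563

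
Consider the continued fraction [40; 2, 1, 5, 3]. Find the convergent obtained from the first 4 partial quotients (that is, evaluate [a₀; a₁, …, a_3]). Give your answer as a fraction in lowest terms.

Use the convergent recurrence hₖ = aₖ·hₖ₋₁ + hₖ₋₂ (and likewise for the denominators kₖ):
a_0 = 40: 40/1
a_1 = 2: 81/2
a_2 = 1: 121/3
a_3 = 5: 686/17

686/17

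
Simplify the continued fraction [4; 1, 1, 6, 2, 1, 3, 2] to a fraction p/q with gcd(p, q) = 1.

Start with 2.
3 + 1/(2/1) = 3 + 1/2 = 7/2
1 + 1/(7/2) = 1 + 2/7 = 9/7
2 + 1/(9/7) = 2 + 7/9 = 25/9
6 + 1/(25/9) = 6 + 9/25 = 159/25
1 + 1/(159/25) = 1 + 25/159 = 184/159
1 + 1/(184/159) = 1 + 159/184 = 343/184
4 + 1/(343/184) = 4 + 184/343 = 1556/343

1556/343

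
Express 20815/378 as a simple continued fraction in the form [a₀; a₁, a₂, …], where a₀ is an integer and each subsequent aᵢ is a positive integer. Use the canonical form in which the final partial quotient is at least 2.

[55; 15, 8, 3]

⌊20815/378⌋ = 55, remainder 25
⌊378/25⌋ = 15, remainder 3
⌊25/3⌋ = 8, remainder 1
⌊3/1⌋ = 3, remainder 0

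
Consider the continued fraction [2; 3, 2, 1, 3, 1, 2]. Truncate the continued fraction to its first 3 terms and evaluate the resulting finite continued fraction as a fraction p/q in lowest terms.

a_0 = 2: 2/1
a_1 = 3: 7/3
a_2 = 2: 16/7

16/7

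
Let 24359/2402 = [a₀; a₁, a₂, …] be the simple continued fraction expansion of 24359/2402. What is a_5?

4

24359 ÷ 2402 → quotient 10, remainder 339
2402 ÷ 339 → quotient 7, remainder 29
339 ÷ 29 → quotient 11, remainder 20
29 ÷ 20 → quotient 1, remainder 9
20 ÷ 9 → quotient 2, remainder 2
9 ÷ 2 → quotient 4, remainder 1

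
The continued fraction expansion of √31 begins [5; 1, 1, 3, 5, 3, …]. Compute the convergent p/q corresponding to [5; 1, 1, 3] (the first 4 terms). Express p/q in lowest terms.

a_0 = 5: 5/1
a_1 = 1: 6/1
a_2 = 1: 11/2
a_3 = 3: 39/7

39/7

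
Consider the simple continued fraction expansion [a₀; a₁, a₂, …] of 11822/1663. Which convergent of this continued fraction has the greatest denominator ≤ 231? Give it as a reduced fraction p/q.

a_0 = 7: 7/1  (≤ bound)
a_1 = 9: 64/9  (≤ bound)
a_2 = 5: 327/46  (≤ bound)
a_3 = 3: 1045/147  (≤ bound)
a_4 = 11: 11822/1663  (> 231, stop)

1045/147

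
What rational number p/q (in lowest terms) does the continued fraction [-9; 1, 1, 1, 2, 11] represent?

-762/91

a_0 = -9: -9/1
a_1 = 1: -8/1
a_2 = 1: -17/2
a_3 = 1: -25/3
a_4 = 2: -67/8
a_5 = 11: -762/91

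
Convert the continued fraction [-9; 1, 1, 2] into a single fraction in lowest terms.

Start with 2.
1 + 1/(2/1) = 1 + 1/2 = 3/2
1 + 1/(3/2) = 1 + 2/3 = 5/3
-9 + 1/(5/3) = -9 + 3/5 = -42/5

-42/5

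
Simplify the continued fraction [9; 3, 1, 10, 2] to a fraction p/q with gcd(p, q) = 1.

Start with 2.
10 + 1/(2/1) = 10 + 1/2 = 21/2
1 + 1/(21/2) = 1 + 2/21 = 23/21
3 + 1/(23/21) = 3 + 21/23 = 90/23
9 + 1/(90/23) = 9 + 23/90 = 833/90

833/90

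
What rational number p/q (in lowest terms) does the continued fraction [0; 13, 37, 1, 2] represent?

113/1472

Work from the innermost term outward:
Start with 2.
1 + 1/(2/1) = 1 + 1/2 = 3/2
37 + 1/(3/2) = 37 + 2/3 = 113/3
13 + 1/(113/3) = 13 + 3/113 = 1472/113
0 + 1/(1472/113) = 0 + 113/1472 = 113/1472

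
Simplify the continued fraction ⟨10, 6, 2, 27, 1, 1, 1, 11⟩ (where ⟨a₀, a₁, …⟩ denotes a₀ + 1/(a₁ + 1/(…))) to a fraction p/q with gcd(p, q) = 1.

129911/12794

Use the convergent recurrence hₖ = aₖ·hₖ₋₁ + hₖ₋₂ (and likewise for the denominators kₖ):
a_0 = 10: 10/1
a_1 = 6: 61/6
a_2 = 2: 132/13
a_3 = 27: 3625/357
a_4 = 1: 3757/370
a_5 = 1: 7382/727
a_6 = 1: 11139/1097
a_7 = 11: 129911/12794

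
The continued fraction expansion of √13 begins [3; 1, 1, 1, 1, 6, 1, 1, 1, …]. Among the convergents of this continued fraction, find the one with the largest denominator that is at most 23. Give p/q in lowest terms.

18/5

List convergents until the denominator exceeds the bound:
a_0 = 3: 3/1  (≤ bound)
a_1 = 1: 4/1  (≤ bound)
a_2 = 1: 7/2  (≤ bound)
a_3 = 1: 11/3  (≤ bound)
a_4 = 1: 18/5  (≤ bound)
a_5 = 6: 119/33  (> 23, stop)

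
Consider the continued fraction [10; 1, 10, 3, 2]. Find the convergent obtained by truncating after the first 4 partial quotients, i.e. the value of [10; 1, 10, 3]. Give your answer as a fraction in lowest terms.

371/34

Work from the innermost term outward:
Start with 3.
10 + 1/(3/1) = 10 + 1/3 = 31/3
1 + 1/(31/3) = 1 + 3/31 = 34/31
10 + 1/(34/31) = 10 + 31/34 = 371/34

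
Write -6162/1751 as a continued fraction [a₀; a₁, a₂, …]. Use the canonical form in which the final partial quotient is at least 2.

[-4; 2, 12, 1, 1, 3, 4, 2]

-6162 = -4·1751 + 842, so a_0 = -4
1751 = 2·842 + 67, so a_1 = 2
842 = 12·67 + 38, so a_2 = 12
67 = 1·38 + 29, so a_3 = 1
38 = 1·29 + 9, so a_4 = 1
29 = 3·9 + 2, so a_5 = 3
9 = 4·2 + 1, so a_6 = 4
2 = 2·1 + 0, so a_7 = 2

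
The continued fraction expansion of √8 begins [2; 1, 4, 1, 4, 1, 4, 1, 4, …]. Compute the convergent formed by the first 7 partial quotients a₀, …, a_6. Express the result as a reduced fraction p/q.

Start with 4.
1 + 1/(4/1) = 1 + 1/4 = 5/4
4 + 1/(5/4) = 4 + 4/5 = 24/5
1 + 1/(24/5) = 1 + 5/24 = 29/24
4 + 1/(29/24) = 4 + 24/29 = 140/29
1 + 1/(140/29) = 1 + 29/140 = 169/140
2 + 1/(169/140) = 2 + 140/169 = 478/169

478/169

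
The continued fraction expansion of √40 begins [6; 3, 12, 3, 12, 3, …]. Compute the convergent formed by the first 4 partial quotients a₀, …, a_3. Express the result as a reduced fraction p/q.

721/114

Start with 3.
12 + 1/(3/1) = 12 + 1/3 = 37/3
3 + 1/(37/3) = 3 + 3/37 = 114/37
6 + 1/(114/37) = 6 + 37/114 = 721/114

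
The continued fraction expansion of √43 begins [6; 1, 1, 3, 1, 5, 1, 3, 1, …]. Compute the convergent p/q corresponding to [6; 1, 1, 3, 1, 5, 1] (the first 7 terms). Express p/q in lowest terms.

400/61

Start with 1.
5 + 1/(1/1) = 5 + 1/1 = 6/1
1 + 1/(6/1) = 1 + 1/6 = 7/6
3 + 1/(7/6) = 3 + 6/7 = 27/7
1 + 1/(27/7) = 1 + 7/27 = 34/27
1 + 1/(34/27) = 1 + 27/34 = 61/34
6 + 1/(61/34) = 6 + 34/61 = 400/61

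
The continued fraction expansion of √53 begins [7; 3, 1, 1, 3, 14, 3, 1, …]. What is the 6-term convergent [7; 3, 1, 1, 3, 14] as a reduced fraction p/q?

2599/357

Start with 14.
3 + 1/(14/1) = 3 + 1/14 = 43/14
1 + 1/(43/14) = 1 + 14/43 = 57/43
1 + 1/(57/43) = 1 + 43/57 = 100/57
3 + 1/(100/57) = 3 + 57/100 = 357/100
7 + 1/(357/100) = 7 + 100/357 = 2599/357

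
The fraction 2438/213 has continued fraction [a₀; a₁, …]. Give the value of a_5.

2

2438 ÷ 213 → quotient 11, remainder 95
213 ÷ 95 → quotient 2, remainder 23
95 ÷ 23 → quotient 4, remainder 3
23 ÷ 3 → quotient 7, remainder 2
3 ÷ 2 → quotient 1, remainder 1
2 ÷ 1 → quotient 2, remainder 0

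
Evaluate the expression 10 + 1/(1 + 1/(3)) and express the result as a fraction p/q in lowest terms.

Start with 3.
1 + 1/(3/1) = 1 + 1/3 = 4/3
10 + 1/(4/3) = 10 + 3/4 = 43/4

43/4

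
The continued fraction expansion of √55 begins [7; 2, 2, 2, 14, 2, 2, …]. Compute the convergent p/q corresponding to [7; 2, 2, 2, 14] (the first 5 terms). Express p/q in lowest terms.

Use the convergent recurrence hₖ = aₖ·hₖ₋₁ + hₖ₋₂ (and likewise for the denominators kₖ):
a_0 = 7: 7/1
a_1 = 2: 15/2
a_2 = 2: 37/5
a_3 = 2: 89/12
a_4 = 14: 1283/173

1283/173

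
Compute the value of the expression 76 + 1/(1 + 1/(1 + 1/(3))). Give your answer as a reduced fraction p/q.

536/7

Starting at the tail and folding back:
Start with 3.
1 + 1/(3/1) = 1 + 1/3 = 4/3
1 + 1/(4/3) = 1 + 3/4 = 7/4
76 + 1/(7/4) = 76 + 4/7 = 536/7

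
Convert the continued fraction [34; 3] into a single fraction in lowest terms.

103/3

Work from the innermost term outward:
Start with 3.
34 + 1/(3/1) = 34 + 1/3 = 103/3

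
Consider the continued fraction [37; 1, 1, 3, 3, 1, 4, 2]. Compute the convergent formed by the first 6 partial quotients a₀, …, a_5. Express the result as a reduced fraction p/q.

1127/30

Starting at the tail and folding back:
Start with 1.
3 + 1/(1/1) = 3 + 1/1 = 4/1
3 + 1/(4/1) = 3 + 1/4 = 13/4
1 + 1/(13/4) = 1 + 4/13 = 17/13
1 + 1/(17/13) = 1 + 13/17 = 30/17
37 + 1/(30/17) = 37 + 17/30 = 1127/30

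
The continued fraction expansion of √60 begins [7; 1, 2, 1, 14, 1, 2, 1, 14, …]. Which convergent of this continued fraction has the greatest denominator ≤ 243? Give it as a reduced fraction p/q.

a_0 = 7: 7/1  (≤ bound)
a_1 = 1: 8/1  (≤ bound)
a_2 = 2: 23/3  (≤ bound)
a_3 = 1: 31/4  (≤ bound)
a_4 = 14: 457/59  (≤ bound)
a_5 = 1: 488/63  (≤ bound)
a_6 = 2: 1433/185  (≤ bound)
a_7 = 1: 1921/248  (> 243, stop)

1433/185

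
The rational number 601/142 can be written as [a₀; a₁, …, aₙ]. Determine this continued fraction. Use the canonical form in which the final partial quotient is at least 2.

⌊601/142⌋ = 4, remainder 33
⌊142/33⌋ = 4, remainder 10
⌊33/10⌋ = 3, remainder 3
⌊10/3⌋ = 3, remainder 1
⌊3/1⌋ = 3, remainder 0

[4; 4, 3, 3, 3]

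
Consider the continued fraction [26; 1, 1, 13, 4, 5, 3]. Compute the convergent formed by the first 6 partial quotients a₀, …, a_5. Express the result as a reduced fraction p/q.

15301/577

Start with 5.
4 + 1/(5/1) = 4 + 1/5 = 21/5
13 + 1/(21/5) = 13 + 5/21 = 278/21
1 + 1/(278/21) = 1 + 21/278 = 299/278
1 + 1/(299/278) = 1 + 278/299 = 577/299
26 + 1/(577/299) = 26 + 299/577 = 15301/577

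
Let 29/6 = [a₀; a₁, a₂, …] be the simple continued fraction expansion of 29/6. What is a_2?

Run the Euclidean algorithm, recording each quotient:
⌊29/6⌋ = 4, remainder 5
⌊6/5⌋ = 1, remainder 1
⌊5/1⌋ = 5, remainder 0

5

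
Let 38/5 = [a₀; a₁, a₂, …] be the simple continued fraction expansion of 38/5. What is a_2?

38 ÷ 5 → quotient 7, remainder 3
5 ÷ 3 → quotient 1, remainder 2
3 ÷ 2 → quotient 1, remainder 1

1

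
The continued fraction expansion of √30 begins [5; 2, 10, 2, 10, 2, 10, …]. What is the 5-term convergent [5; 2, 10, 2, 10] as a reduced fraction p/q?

Compute successive convergents:
a_0 = 5: 5/1
a_1 = 2: 11/2
a_2 = 10: 115/21
a_3 = 2: 241/44
a_4 = 10: 2525/461

2525/461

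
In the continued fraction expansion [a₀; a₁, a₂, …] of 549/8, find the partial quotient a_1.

Run the Euclidean algorithm, recording each quotient:
549 = 68·8 + 5, so a_0 = 68
8 = 1·5 + 3, so a_1 = 1

1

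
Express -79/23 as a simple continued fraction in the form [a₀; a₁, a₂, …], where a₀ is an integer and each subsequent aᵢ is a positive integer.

⌊-79/23⌋ = -4, remainder 13
⌊23/13⌋ = 1, remainder 10
⌊13/10⌋ = 1, remainder 3
⌊10/3⌋ = 3, remainder 1
⌊3/1⌋ = 3, remainder 0

[-4; 1, 1, 3, 3]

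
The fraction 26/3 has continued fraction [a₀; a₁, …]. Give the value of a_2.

2

Apply division with remainder until the remainder is 0:
26 ÷ 3 → quotient 8, remainder 2
3 ÷ 2 → quotient 1, remainder 1
2 ÷ 1 → quotient 2, remainder 0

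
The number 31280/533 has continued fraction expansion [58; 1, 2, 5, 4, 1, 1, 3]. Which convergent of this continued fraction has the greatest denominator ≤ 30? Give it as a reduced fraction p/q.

a_0 = 58: 58/1  (≤ bound)
a_1 = 1: 59/1  (≤ bound)
a_2 = 2: 176/3  (≤ bound)
a_3 = 5: 939/16  (≤ bound)
a_4 = 4: 3932/67  (> 30, stop)

939/16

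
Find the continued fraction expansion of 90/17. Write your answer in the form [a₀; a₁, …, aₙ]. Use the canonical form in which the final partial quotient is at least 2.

[5; 3, 2, 2]

90 ÷ 17 → quotient 5, remainder 5
17 ÷ 5 → quotient 3, remainder 2
5 ÷ 2 → quotient 2, remainder 1
2 ÷ 1 → quotient 2, remainder 0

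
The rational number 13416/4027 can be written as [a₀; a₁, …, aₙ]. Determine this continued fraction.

[3; 3, 60, 1, 2, 7]

13416 ÷ 4027 → quotient 3, remainder 1335
4027 ÷ 1335 → quotient 3, remainder 22
1335 ÷ 22 → quotient 60, remainder 15
22 ÷ 15 → quotient 1, remainder 7
15 ÷ 7 → quotient 2, remainder 1
7 ÷ 1 → quotient 7, remainder 0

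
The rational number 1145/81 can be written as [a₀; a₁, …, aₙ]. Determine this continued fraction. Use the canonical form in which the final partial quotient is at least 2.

Run the Euclidean algorithm, recording each quotient:
1145 = 14·81 + 11, so a_0 = 14
81 = 7·11 + 4, so a_1 = 7
11 = 2·4 + 3, so a_2 = 2
4 = 1·3 + 1, so a_3 = 1
3 = 3·1 + 0, so a_4 = 3

[14; 7, 2, 1, 3]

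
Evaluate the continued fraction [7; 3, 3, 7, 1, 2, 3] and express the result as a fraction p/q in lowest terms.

5841/800

Start with 3.
2 + 1/(3/1) = 2 + 1/3 = 7/3
1 + 1/(7/3) = 1 + 3/7 = 10/7
7 + 1/(10/7) = 7 + 7/10 = 77/10
3 + 1/(77/10) = 3 + 10/77 = 241/77
3 + 1/(241/77) = 3 + 77/241 = 800/241
7 + 1/(800/241) = 7 + 241/800 = 5841/800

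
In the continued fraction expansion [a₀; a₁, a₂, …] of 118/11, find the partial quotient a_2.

118 ÷ 11 → quotient 10, remainder 8
11 ÷ 8 → quotient 1, remainder 3
8 ÷ 3 → quotient 2, remainder 2

2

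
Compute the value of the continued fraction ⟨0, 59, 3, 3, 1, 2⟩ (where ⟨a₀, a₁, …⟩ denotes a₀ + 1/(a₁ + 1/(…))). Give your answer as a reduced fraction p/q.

36/2135

Use the convergent recurrence hₖ = aₖ·hₖ₋₁ + hₖ₋₂ (and likewise for the denominators kₖ):
a_0 = 0: 0/1
a_1 = 59: 1/59
a_2 = 3: 3/178
a_3 = 3: 10/593
a_4 = 1: 13/771
a_5 = 2: 36/2135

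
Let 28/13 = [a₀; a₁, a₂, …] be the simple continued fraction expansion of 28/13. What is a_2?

2

28 = 2·13 + 2, so a_0 = 2
13 = 6·2 + 1, so a_1 = 6
2 = 2·1 + 0, so a_2 = 2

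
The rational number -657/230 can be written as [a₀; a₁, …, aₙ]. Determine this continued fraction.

[-3; 6, 1, 32]

⌊-657/230⌋ = -3, remainder 33
⌊230/33⌋ = 6, remainder 32
⌊33/32⌋ = 1, remainder 1
⌊32/1⌋ = 32, remainder 0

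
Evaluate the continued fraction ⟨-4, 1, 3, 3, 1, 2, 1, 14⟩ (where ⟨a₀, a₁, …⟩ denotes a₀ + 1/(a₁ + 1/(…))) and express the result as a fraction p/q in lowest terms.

-3050/943

Collapse the nested fraction from the inside out:
Start with 14.
1 + 1/(14/1) = 1 + 1/14 = 15/14
2 + 1/(15/14) = 2 + 14/15 = 44/15
1 + 1/(44/15) = 1 + 15/44 = 59/44
3 + 1/(59/44) = 3 + 44/59 = 221/59
3 + 1/(221/59) = 3 + 59/221 = 722/221
1 + 1/(722/221) = 1 + 221/722 = 943/722
-4 + 1/(943/722) = -4 + 722/943 = -3050/943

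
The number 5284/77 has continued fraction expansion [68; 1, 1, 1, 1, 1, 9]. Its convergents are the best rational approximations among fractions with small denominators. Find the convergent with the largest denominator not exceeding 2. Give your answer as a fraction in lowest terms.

137/2

a_0 = 68: 68/1  (≤ bound)
a_1 = 1: 69/1  (≤ bound)
a_2 = 1: 137/2  (≤ bound)
a_3 = 1: 206/3  (> 2, stop)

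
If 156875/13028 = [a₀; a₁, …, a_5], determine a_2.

Repeatedly divide and take the remainder:
156875 = 12·13028 + 539, so a_0 = 12
13028 = 24·539 + 92, so a_1 = 24
539 = 5·92 + 79, so a_2 = 5

5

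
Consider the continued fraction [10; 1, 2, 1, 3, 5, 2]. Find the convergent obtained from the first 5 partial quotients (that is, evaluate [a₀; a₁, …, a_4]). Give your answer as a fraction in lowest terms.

Build up convergents one term at a time:
a_0 = 10: 10/1
a_1 = 1: 11/1
a_2 = 2: 32/3
a_3 = 1: 43/4
a_4 = 3: 161/15

161/15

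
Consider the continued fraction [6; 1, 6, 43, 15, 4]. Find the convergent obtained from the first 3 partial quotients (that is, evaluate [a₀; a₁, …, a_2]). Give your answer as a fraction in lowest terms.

48/7

Use the convergent recurrence hₖ = aₖ·hₖ₋₁ + hₖ₋₂ (and likewise for the denominators kₖ):
a_0 = 6: 6/1
a_1 = 1: 7/1
a_2 = 6: 48/7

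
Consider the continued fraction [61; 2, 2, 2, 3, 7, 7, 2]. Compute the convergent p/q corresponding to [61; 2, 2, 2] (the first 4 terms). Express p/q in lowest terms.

737/12

Use the convergent recurrence hₖ = aₖ·hₖ₋₁ + hₖ₋₂ (and likewise for the denominators kₖ):
a_0 = 61: 61/1
a_1 = 2: 123/2
a_2 = 2: 307/5
a_3 = 2: 737/12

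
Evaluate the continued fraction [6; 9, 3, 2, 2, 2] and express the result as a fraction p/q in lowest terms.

Start with 2.
2 + 1/(2/1) = 2 + 1/2 = 5/2
2 + 1/(5/2) = 2 + 2/5 = 12/5
3 + 1/(12/5) = 3 + 5/12 = 41/12
9 + 1/(41/12) = 9 + 12/41 = 381/41
6 + 1/(381/41) = 6 + 41/381 = 2327/381

2327/381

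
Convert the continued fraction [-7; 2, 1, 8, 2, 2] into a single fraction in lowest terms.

-905/136

Compute successive convergents:
a_0 = -7: -7/1
a_1 = 2: -13/2
a_2 = 1: -20/3
a_3 = 8: -173/26
a_4 = 2: -366/55
a_5 = 2: -905/136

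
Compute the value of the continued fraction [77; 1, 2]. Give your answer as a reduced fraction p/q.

Work from the innermost term outward:
Start with 2.
1 + 1/(2/1) = 1 + 1/2 = 3/2
77 + 1/(3/2) = 77 + 2/3 = 233/3

233/3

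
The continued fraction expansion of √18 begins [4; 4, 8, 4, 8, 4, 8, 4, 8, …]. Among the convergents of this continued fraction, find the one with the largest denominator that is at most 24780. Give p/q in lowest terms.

a_0 = 4: 4/1  (≤ bound)
a_1 = 4: 17/4  (≤ bound)
a_2 = 8: 140/33  (≤ bound)
a_3 = 4: 577/136  (≤ bound)
a_4 = 8: 4756/1121  (≤ bound)
a_5 = 4: 19601/4620  (≤ bound)
a_6 = 8: 161564/38081  (> 24780, stop)

19601/4620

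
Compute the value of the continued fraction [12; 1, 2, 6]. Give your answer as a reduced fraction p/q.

241/19

Starting at the tail and folding back:
Start with 6.
2 + 1/(6/1) = 2 + 1/6 = 13/6
1 + 1/(13/6) = 1 + 6/13 = 19/13
12 + 1/(19/13) = 12 + 13/19 = 241/19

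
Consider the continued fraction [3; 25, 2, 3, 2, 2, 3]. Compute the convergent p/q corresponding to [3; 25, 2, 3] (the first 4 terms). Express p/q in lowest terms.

541/178

Start with 3.
2 + 1/(3/1) = 2 + 1/3 = 7/3
25 + 1/(7/3) = 25 + 3/7 = 178/7
3 + 1/(178/7) = 3 + 7/178 = 541/178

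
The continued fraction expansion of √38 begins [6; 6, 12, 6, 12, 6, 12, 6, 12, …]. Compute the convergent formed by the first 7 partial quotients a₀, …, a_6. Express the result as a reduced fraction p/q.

2463306/399601

a_0 = 6: 6/1
a_1 = 6: 37/6
a_2 = 12: 450/73
a_3 = 6: 2737/444
a_4 = 12: 33294/5401
a_5 = 6: 202501/32850
a_6 = 12: 2463306/399601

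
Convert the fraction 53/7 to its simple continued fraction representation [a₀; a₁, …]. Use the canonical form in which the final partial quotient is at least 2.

[7; 1, 1, 3]

Repeatedly divide and take the remainder:
53 = 7·7 + 4, so a_0 = 7
7 = 1·4 + 3, so a_1 = 1
4 = 1·3 + 1, so a_2 = 1
3 = 3·1 + 0, so a_3 = 3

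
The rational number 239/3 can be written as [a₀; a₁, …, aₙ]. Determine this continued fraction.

[79; 1, 2]

Repeatedly divide and take the remainder:
239 = 79·3 + 2, so a_0 = 79
3 = 1·2 + 1, so a_1 = 1
2 = 2·1 + 0, so a_2 = 2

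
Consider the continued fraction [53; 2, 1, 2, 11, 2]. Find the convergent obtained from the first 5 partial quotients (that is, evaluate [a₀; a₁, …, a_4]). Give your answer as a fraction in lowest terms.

Build up convergents one term at a time:
a_0 = 53: 53/1
a_1 = 2: 107/2
a_2 = 1: 160/3
a_3 = 2: 427/8
a_4 = 11: 4857/91

4857/91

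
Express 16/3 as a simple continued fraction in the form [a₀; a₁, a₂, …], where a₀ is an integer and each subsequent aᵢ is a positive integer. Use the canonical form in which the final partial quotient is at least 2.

[5; 3]

Repeatedly divide and take the remainder:
⌊16/3⌋ = 5, remainder 1
⌊3/1⌋ = 3, remainder 0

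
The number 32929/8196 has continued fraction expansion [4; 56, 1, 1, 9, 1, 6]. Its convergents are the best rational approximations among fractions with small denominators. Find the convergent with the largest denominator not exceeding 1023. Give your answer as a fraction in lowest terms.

a_0 = 4: 4/1  (≤ bound)
a_1 = 56: 225/56  (≤ bound)
a_2 = 1: 229/57  (≤ bound)
a_3 = 1: 454/113  (≤ bound)
a_4 = 9: 4315/1074  (> 1023, stop)

454/113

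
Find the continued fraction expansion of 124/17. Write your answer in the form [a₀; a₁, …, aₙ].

[7; 3, 2, 2]

Apply division with remainder until the remainder is 0:
⌊124/17⌋ = 7, remainder 5
⌊17/5⌋ = 3, remainder 2
⌊5/2⌋ = 2, remainder 1
⌊2/1⌋ = 2, remainder 0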